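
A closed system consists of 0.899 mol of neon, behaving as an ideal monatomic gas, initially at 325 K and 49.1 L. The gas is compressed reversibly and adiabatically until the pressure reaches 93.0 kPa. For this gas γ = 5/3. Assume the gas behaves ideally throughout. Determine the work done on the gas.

1050 J

P₁ = nRT₁/V₁ = 0.899×8.314×325/49.1 = 49.5 kPa.
Adiabatic: T₂/T₁ = (P₂/P₁)^((γ−1)/γ) ⇒ T₂ = 325×(1.88)^0.400 = 418 K; V₂ = 33.6 L.
ΔU = nCvΔT = 0.899×12.5×(418−325) = 1050 J.
Q = 0 for an adiabatic process, so W = −ΔU = -1050 J.
Work done on the gas = −W_by = 1050 J.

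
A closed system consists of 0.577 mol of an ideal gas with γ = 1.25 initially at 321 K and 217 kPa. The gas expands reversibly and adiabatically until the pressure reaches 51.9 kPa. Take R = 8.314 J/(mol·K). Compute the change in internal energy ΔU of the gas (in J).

-1530 J

V₁ = nRT₁/P₁ = 0.577×8.314×321/217 = 7.10 L.
Adiabatic: T₂/T₁ = (P₂/P₁)^((γ−1)/γ) ⇒ T₂ = 321×(0.239)^0.200 = 241 K; V₂ = 22.3 L.
For an ideal gas ΔU = nCvΔT with Cv = R/(γ−1) = 33.3 J/(mol·K).
ΔU = 0.577×33.3×(241−321) = -1530 J.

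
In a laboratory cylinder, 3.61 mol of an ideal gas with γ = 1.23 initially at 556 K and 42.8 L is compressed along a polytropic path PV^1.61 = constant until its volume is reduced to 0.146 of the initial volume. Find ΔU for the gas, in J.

162000 J

P₁ = nRT₁/V₁ = 3.61×8.314×556/42.8 = 390 kPa.
Polytropic n=1.61: T₂ = T₁(V₁/V₂)^(n−1) = 556×(6.85)^0.61 = 1800 K; P₂ = P₁(V₁/V₂)^n = 8640 kPa.
For an ideal gas ΔU = nCvΔT with Cv = R/(γ−1) = 36.1 J/(mol·K).
ΔU = 3.61×36.1×(1800−556) = 162000 J.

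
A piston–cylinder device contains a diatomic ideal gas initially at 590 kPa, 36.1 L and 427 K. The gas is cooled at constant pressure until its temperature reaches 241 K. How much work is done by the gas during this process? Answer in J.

n = P₁V₁/(RT₁) = 590×36.1/(8.314×427) = 6.00 mol.
Isobaric: P stays 590 kPa; V/T = const ⇒ T₂ = 241 K, V₂ = 20.4 L.
W = PΔV = 590×(20.4−36.1) kPa·L = -9280 J.

-9280 J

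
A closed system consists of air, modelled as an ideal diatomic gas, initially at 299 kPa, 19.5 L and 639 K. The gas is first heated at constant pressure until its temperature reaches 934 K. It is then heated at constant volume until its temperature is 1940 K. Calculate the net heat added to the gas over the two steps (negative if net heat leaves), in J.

n = P₁V₁/(RT₁) = 299×19.5/(8.314×639) = 1.10 mol.
Step 1 — Isobaric: P stays 299 kPa; V/T = const ⇒ T₂ = 934 K, V₂ = 28.5 L.
W = PΔV = 299×(28.5−19.5) kPa·L = 2690 J.
ΔU = nCvΔT = 1.10×20.8×(934−639) = 6730 J.
Q = ΔU + W = nCpΔT = 9420 J.
State after step 1: P = 299 kPa, V = 28.5 L, T = 934 K.
Step 2 — Isochoric: V stays 28.5 L; P/T = const ⇒ T₂ = 1940 K, P₂ = 621 kPa.
W = 0 (no volume change).
ΔU = nCvΔT = 1.10×20.8×(1940−934) = 22900 J.
Q = ΔU = 22900 J.
Net over both steps: W = 2690 J, Q = 32400 J, ΔU = 29700 J.

32400 J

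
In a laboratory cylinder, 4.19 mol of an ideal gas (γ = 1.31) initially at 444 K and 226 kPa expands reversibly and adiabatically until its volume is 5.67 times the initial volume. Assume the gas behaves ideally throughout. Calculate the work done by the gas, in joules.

20800 J

V₁ = nRT₁/P₁ = 4.19×8.314×444/226 = 68.4 L.
Adiabatic: TV^(γ−1) = const ⇒ T₂ = 444×(0.176)^0.310 = 259 K; PV^γ = const ⇒ P₂ = 23.3 kPa.
ΔU = nCvΔT = 4.19×26.8×(259−444) = -20800 J.
Q = 0 for an adiabatic process, so W = −ΔU = 20800 J.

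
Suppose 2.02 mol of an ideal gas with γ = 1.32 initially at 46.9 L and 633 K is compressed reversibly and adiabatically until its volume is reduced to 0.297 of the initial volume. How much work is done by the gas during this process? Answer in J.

P₁ = nRT₁/V₁ = 2.02×8.314×633/46.9 = 227 kPa.
Adiabatic: TV^(γ−1) = const ⇒ T₂ = 633×(3.37)^0.320 = 934 K; PV^γ = const ⇒ P₂ = 1130 kPa.
ΔU = nCvΔT = 2.02×26.0×(934−633) = 15800 J.
Q = 0 for an adiabatic process, so W = −ΔU = -15800 J.

-15800 J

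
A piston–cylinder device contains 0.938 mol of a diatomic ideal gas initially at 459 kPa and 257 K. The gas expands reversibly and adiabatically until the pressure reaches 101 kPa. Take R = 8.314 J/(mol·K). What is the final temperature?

V₁ = nRT₁/P₁ = 0.938×8.314×257/459 = 4.37 L.
Adiabatic: T₂/T₁ = (P₂/P₁)^((γ−1)/γ) ⇒ T₂ = 257×(0.220)^0.286 = 167 K; V₂ = 12.9 L.

167 K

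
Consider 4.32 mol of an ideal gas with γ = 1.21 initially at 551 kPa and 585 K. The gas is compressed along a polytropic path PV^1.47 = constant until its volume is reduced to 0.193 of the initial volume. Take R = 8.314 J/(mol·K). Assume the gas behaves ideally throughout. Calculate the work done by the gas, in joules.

-52200 J

V₁ = nRT₁/P₁ = 4.32×8.314×585/551 = 38.1 L.
Polytropic n=1.47: T₂ = T₁(V₁/V₂)^(n−1) = 585×(5.18)^0.47 = 1270 K; P₂ = P₁(V₁/V₂)^n = 6190 kPa.
W = (P₁V₁−P₂V₂)/(n−1) = (551×38.1−6190×7.36)/0.47 = -52200 J.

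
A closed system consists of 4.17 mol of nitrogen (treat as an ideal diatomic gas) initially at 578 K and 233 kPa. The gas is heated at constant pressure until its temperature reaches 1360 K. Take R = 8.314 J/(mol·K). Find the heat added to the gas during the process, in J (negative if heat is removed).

V₁ = nRT₁/P₁ = 4.17×8.314×578/233 = 86.0 L.
Isobaric: P stays 233 kPa; V/T = const ⇒ T₂ = 1360 K, V₂ = 202 L.
W = PΔV = 233×(202−86.0) kPa·L = 27100 J.
ΔU = nCvΔT = 4.17×20.8×(1360−578) = 67800 J.
Q = ΔU + W = nCpΔT = 94900 J.

94900 J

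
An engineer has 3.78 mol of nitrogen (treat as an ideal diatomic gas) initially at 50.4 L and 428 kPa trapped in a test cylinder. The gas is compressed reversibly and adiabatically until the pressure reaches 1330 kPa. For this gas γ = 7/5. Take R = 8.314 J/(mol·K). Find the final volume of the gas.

T₁ = P₁V₁/(nR) = 428×50.4/(3.78×8.314) = 686 K.
Adiabatic: T₂/T₁ = (P₂/P₁)^((γ−1)/γ) ⇒ T₂ = 686×(3.11)^0.286 = 949 K; V₂ = 22.4 L.

22.4 L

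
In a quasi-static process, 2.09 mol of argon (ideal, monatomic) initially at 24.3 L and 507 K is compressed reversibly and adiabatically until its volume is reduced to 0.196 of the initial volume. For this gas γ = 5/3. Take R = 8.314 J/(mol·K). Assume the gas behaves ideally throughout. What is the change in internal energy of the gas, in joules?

P₁ = nRT₁/V₁ = 2.09×8.314×507/24.3 = 363 kPa.
Adiabatic: TV^(γ−1) = const ⇒ T₂ = 507×(5.10)^0.667 = 1500 K; PV^γ = const ⇒ P₂ = 5480 kPa.
For an ideal gas ΔU = nCvΔT with Cv = (3/2)R = 12.5 J/(mol·K).
ΔU = 2.09×12.5×(1500−507) = 25900 J.

25900 J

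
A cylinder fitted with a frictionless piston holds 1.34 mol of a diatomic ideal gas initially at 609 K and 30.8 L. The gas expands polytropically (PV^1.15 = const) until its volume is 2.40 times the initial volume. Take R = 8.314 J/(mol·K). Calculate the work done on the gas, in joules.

P₁ = nRT₁/V₁ = 1.34×8.314×609/30.8 = 220 kPa.
Polytropic n=1.15: T₂ = T₁(V₁/V₂)^(n−1) = 609×(0.417)^0.15 = 534 K; P₂ = P₁(V₁/V₂)^n = 80.5 kPa.
W = (P₁V₁−P₂V₂)/(n−1) = (220×30.8−80.5×73.9)/0.15 = 5570 J.
Work done on the gas = −W_by = -5570 J.

-5570 J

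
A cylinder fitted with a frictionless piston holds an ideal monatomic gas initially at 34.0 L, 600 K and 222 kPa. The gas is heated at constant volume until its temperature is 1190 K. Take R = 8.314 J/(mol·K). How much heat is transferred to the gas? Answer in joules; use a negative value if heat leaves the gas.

11100 J

n = P₁V₁/(RT₁) = 222×34.0/(8.314×600) = 1.51 mol.
Isochoric: V stays 34.0 L; P/T = const ⇒ T₂ = 1190 K, P₂ = 440 kPa.
W = 0 (no volume change).
ΔU = nCvΔT = 1.51×12.5×(1190−600) = 11100 J.
Q = ΔU = 11100 J.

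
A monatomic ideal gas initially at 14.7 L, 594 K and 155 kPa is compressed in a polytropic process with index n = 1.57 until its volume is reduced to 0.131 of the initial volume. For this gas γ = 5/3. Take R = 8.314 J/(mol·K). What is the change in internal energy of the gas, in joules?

n = P₁V₁/(RT₁) = 155×14.7/(8.314×594) = 0.461 mol.
Polytropic n=1.57: T₂ = T₁(V₁/V₂)^(n−1) = 594×(7.63)^0.57 = 1890 K; P₂ = P₁(V₁/V₂)^n = 3770 kPa.
For an ideal gas ΔU = nCvΔT with Cv = (3/2)R = 12.5 J/(mol·K).
ΔU = 0.461×12.5×(1890−594) = 7470 J.

7470 J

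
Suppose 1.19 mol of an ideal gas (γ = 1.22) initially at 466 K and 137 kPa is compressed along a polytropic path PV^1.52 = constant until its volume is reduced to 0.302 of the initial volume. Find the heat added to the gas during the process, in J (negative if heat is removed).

10400 J

V₁ = nRT₁/P₁ = 1.19×8.314×466/137 = 33.7 L.
Polytropic n=1.52: T₂ = T₁(V₁/V₂)^(n−1) = 466×(3.31)^0.52 = 869 K; P₂ = P₁(V₁/V₂)^n = 845 kPa.
W = (P₁V₁−P₂V₂)/(n−1) = (137×33.7−845×10.2)/0.52 = -7660 J.
ΔU = nCvΔT = 1.19×37.8×(869−466) = 18100 J.
Q = ΔU + W = 10400 J.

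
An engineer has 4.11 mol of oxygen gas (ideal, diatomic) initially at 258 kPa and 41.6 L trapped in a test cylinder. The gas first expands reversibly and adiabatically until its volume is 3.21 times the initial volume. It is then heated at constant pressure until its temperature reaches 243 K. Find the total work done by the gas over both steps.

T₁ = P₁V₁/(nR) = 258×41.6/(4.11×8.314) = 314 K.
Step 1 — Adiabatic: TV^(γ−1) = const ⇒ T₂ = 314×(0.312)^0.400 = 197 K; PV^γ = const ⇒ P₂ = 50.4 kPa.
ΔU = nCvΔT = 4.11×20.8×(197−314) = -10000 J.
Q = 0 for an adiabatic process, so W = −ΔU = 10000 J.
State after step 1: P = 50.4 kPa, V = 134 L, T = 197 K.
Step 2 — Isobaric: P stays 50.4 kPa; V/T = const ⇒ T₂ = 243 K, V₂ = 165 L.
W = PΔV = 50.4×(165−134) kPa·L = 1570 J.
ΔU = nCvΔT = 4.11×20.8×(243−197) = 3930 J.
Q = ΔU + W = nCpΔT = 5500 J.
Net over both steps: W = 11600 J, Q = 5500 J, ΔU = -6070 J.

11600 J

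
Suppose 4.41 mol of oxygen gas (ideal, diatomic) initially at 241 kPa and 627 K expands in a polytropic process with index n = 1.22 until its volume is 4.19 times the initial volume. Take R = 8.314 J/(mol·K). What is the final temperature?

457 K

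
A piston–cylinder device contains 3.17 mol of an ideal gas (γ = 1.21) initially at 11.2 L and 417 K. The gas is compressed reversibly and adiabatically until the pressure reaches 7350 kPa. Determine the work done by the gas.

P₁ = nRT₁/V₁ = 3.17×8.314×417/11.2 = 981 kPa.
Adiabatic: T₂/T₁ = (P₂/P₁)^((γ−1)/γ) ⇒ T₂ = 417×(7.49)^0.174 = 591 K; V₂ = 2.12 L.
ΔU = nCvΔT = 3.17×39.6×(591−417) = 21900 J.
Q = 0 for an adiabatic process, so W = −ΔU = -21900 J.

-21900 J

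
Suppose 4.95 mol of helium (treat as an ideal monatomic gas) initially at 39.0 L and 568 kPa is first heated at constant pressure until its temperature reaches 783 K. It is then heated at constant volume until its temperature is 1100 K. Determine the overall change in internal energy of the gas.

T₁ = P₁V₁/(nR) = 568×39.0/(4.95×8.314) = 538 K.
Step 1 — Isobaric: P stays 568 kPa; V/T = const ⇒ T₂ = 783 K, V₂ = 56.7 L.
W = PΔV = 568×(56.7−39.0) kPa·L = 10100 J.
ΔU = nCvΔT = 4.95×12.5×(783−538) = 15100 J.
Q = ΔU + W = nCpΔT = 25200 J.
State after step 1: P = 568 kPa, V = 56.7 L, T = 783 K.
Step 2 — Isochoric: V stays 56.7 L; P/T = const ⇒ T₂ = 1100 K, P₂ = 798 kPa.
W = 0 (no volume change).
ΔU = nCvΔT = 4.95×12.5×(1100−783) = 19600 J.
Q = ΔU = 19600 J.
Net over both steps: W = 10100 J, Q = 44700 J, ΔU = 34700 J.

34700 J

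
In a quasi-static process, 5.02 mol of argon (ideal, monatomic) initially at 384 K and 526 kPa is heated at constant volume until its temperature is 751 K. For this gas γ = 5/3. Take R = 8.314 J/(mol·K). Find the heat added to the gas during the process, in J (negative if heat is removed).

23000 J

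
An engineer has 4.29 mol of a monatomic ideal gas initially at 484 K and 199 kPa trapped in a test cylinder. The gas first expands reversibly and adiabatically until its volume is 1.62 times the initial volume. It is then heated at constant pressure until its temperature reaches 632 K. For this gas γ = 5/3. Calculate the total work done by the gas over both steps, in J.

V₁ = nRT₁/P₁ = 4.29×8.314×484/199 = 86.7 L.
Step 1 — Adiabatic: TV^(γ−1) = const ⇒ T₂ = 484×(0.617)^0.667 = 351 K; PV^γ = const ⇒ P₂ = 89.1 kPa.
ΔU = nCvΔT = 4.29×12.5×(351−484) = -7120 J.
Q = 0 for an adiabatic process, so W = −ΔU = 7120 J.
State after step 1: P = 89.1 kPa, V = 141 L, T = 351 K.
Step 2 — Isobaric: P stays 89.1 kPa; V/T = const ⇒ T₂ = 632 K, V₂ = 253 L.
W = PΔV = 89.1×(253−141) kPa·L = 10000 J.
ΔU = nCvΔT = 4.29×12.5×(632−351) = 15000 J.
Q = ΔU + W = nCpΔT = 25100 J.
Net over both steps: W = 17100 J, Q = 25100 J, ΔU = 7920 J.

17100 J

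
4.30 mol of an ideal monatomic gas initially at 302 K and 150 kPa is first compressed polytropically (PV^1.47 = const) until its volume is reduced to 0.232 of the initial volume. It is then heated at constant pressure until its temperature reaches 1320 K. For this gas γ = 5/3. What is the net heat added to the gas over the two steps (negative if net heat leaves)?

V₁ = nRT₁/P₁ = 4.30×8.314×302/150 = 72.0 L.
Step 1 — Polytropic n=1.47: T₂ = T₁(V₁/V₂)^(n−1) = 302×(4.31)^0.47 = 600 K; P₂ = P₁(V₁/V₂)^n = 1280 kPa.
W = (P₁V₁−P₂V₂)/(n−1) = (150×72.0−1280×16.7)/0.47 = -22700 J.
ΔU = nCvΔT = 4.30×12.5×(600−302) = 16000 J.
Q = ΔU + W = -6690 J.
State after step 1: P = 1280 kPa, V = 16.7 L, T = 600 K.
Step 2 — Isobaric: P stays 1280 kPa; V/T = const ⇒ T₂ = 1320 K, V₂ = 36.7 L.
W = PΔV = 1280×(36.7−16.7) kPa·L = 25700 J.
ΔU = nCvΔT = 4.30×12.5×(1320−600) = 38600 J.
Q = ΔU + W = nCpΔT = 64300 J.
Net over both steps: W = 3060 J, Q = 57700 J, ΔU = 54600 J.

57700 J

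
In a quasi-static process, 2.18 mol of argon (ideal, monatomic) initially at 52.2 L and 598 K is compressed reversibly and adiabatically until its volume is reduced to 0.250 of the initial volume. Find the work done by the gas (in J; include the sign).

-24700 J

P₁ = nRT₁/V₁ = 2.18×8.314×598/52.2 = 208 kPa.
Adiabatic: TV^(γ−1) = const ⇒ T₂ = 598×(4.00)^0.667 = 1510 K; PV^γ = const ⇒ P₂ = 2090 kPa.
ΔU = nCvΔT = 2.18×12.5×(1510−598) = 24700 J.
Q = 0 for an adiabatic process, so W = −ΔU = -24700 J.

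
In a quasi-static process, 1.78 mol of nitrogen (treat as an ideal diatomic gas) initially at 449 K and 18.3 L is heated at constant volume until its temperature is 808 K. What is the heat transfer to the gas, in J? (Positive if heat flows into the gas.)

13300 J

P₁ = nRT₁/V₁ = 1.78×8.314×449/18.3 = 363 kPa.
Isochoric: V stays 18.3 L; P/T = const ⇒ T₂ = 808 K, P₂ = 653 kPa.
W = 0 (no volume change).
ΔU = nCvΔT = 1.78×20.8×(808−449) = 13300 J.
Q = ΔU = 13300 J.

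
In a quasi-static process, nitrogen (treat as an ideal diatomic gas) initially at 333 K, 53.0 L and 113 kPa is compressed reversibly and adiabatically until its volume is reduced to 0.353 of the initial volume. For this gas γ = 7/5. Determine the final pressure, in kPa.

486 kPa

Adiabatic: TV^(γ−1) = const ⇒ T₂ = 333×(2.83)^0.400 = 505 K; PV^γ = const ⇒ P₂ = 486 kPa.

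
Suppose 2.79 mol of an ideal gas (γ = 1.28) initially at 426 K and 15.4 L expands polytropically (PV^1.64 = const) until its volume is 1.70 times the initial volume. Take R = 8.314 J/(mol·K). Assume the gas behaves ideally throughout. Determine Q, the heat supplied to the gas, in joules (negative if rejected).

-5720 J

P₁ = nRT₁/V₁ = 2.79×8.314×426/15.4 = 642 kPa.
Polytropic n=1.64: T₂ = T₁(V₁/V₂)^(n−1) = 426×(0.588)^0.64 = 303 K; P₂ = P₁(V₁/V₂)^n = 269 kPa.
W = (P₁V₁−P₂V₂)/(n−1) = (642×15.4−269×26.2)/0.64 = 4450 J.
ΔU = nCvΔT = 2.79×29.7×(303−426) = -10200 J.
Q = ΔU + W = -5720 J.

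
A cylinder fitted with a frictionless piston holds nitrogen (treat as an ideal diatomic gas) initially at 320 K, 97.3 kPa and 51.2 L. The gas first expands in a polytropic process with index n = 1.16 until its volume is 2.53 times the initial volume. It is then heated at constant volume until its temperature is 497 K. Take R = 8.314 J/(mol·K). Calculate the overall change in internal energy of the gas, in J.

6890 J

n = P₁V₁/(RT₁) = 97.3×51.2/(8.314×320) = 1.87 mol.
Step 1 — Polytropic n=1.16: T₂ = T₁(V₁/V₂)^(n−1) = 320×(0.395)^0.16 = 276 K; P₂ = P₁(V₁/V₂)^n = 33.2 kPa.
W = (P₁V₁−P₂V₂)/(n−1) = (97.3×51.2−33.2×130)/0.16 = 4300 J.
ΔU = nCvΔT = 1.87×20.8×(276−320) = -1720 J.
Q = ΔU + W = 2580 J.
State after step 1: P = 33.2 kPa, V = 130 L, T = 276 K.
Step 2 — Isochoric: V stays 130 L; P/T = const ⇒ T₂ = 497 K, P₂ = 59.7 kPa.
W = 0 (no volume change).
ΔU = nCvΔT = 1.87×20.8×(497−276) = 8610 J.
Q = ΔU = 8610 J.
Net over both steps: W = 4300 J, Q = 11200 J, ΔU = 6890 J.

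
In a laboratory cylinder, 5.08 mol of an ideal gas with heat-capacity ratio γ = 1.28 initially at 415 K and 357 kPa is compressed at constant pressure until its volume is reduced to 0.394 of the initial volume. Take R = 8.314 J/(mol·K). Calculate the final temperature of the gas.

164 K

V₁ = nRT₁/P₁ = 5.08×8.314×415/357 = 49.1 L.
Isobaric: P stays 357 kPa; V/T = const ⇒ T₂ = 164 K, V₂ = 19.3 L.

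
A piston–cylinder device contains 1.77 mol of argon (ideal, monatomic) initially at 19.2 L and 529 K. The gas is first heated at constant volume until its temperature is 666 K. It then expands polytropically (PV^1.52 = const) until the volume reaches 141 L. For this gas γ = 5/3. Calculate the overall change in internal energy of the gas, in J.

-6460 J

P₁ = nRT₁/V₁ = 1.77×8.314×529/19.2 = 405 kPa.
Step 1 — Isochoric: V stays 19.2 L; P/T = const ⇒ T₂ = 666 K, P₂ = 510 kPa.
W = 0 (no volume change).
ΔU = nCvΔT = 1.77×12.5×(666−529) = 3020 J.
Q = ΔU = 3020 J.
State after step 1: P = 510 kPa, V = 19.2 L, T = 666 K.
Step 2 — Polytropic n=1.52: T₂ = T₁(V₁/V₂)^(n−1) = 666×(0.136)^0.52 = 236 K; P₂ = P₁(V₁/V₂)^n = 24.6 kPa.
W = (P₁V₁−P₂V₂)/(n−1) = (510×19.2−24.6×141)/0.52 = 12200 J.
ΔU = nCvΔT = 1.77×12.5×(236−666) = -9490 J.
Q = ΔU + W = 2680 J.
Net over both steps: W = 12200 J, Q = 5700 J, ΔU = -6460 J.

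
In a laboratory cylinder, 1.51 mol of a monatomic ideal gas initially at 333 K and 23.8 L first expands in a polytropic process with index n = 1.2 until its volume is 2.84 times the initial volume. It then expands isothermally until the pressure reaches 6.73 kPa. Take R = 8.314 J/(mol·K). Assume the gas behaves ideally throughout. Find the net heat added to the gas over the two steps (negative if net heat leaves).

9570 J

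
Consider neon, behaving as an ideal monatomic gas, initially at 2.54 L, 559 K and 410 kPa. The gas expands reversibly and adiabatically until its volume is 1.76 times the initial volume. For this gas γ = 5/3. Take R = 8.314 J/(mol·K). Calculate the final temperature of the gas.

Adiabatic: TV^(γ−1) = const ⇒ T₂ = 559×(0.568)^0.667 = 383 K; PV^γ = const ⇒ P₂ = 160 kPa.

383 K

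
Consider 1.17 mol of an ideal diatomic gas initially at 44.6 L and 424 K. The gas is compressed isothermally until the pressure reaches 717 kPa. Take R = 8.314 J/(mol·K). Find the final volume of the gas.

P₁ = nRT₁/V₁ = 1.17×8.314×424/44.6 = 92.5 kPa.
Isothermal: T stays 424 K; PV = const ⇒ V₂ = 5.75 L, P₂ = 717 kPa.

5.75 L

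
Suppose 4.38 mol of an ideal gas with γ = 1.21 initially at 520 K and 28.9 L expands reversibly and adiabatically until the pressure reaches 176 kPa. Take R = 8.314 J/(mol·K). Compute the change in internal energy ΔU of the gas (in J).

P₁ = nRT₁/V₁ = 4.38×8.314×520/28.9 = 655 kPa.
Adiabatic: T₂/T₁ = (P₂/P₁)^((γ−1)/γ) ⇒ T₂ = 520×(0.269)^0.174 = 414 K; V₂ = 85.6 L.
For an ideal gas ΔU = nCvΔT with Cv = R/(γ−1) = 39.6 J/(mol·K).
ΔU = 4.38×39.6×(414−520) = -18400 J.

-18400 J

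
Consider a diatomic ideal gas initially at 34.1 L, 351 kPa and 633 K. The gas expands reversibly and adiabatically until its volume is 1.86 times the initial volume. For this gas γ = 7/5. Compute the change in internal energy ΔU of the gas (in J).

-6580 J

n = P₁V₁/(RT₁) = 351×34.1/(8.314×633) = 2.27 mol.
Adiabatic: TV^(γ−1) = const ⇒ T₂ = 633×(0.538)^0.400 = 494 K; PV^γ = const ⇒ P₂ = 147 kPa.
For an ideal gas ΔU = nCvΔT with Cv = (5/2)R = 20.8 J/(mol·K).
ΔU = 2.27×20.8×(494−633) = -6580 J.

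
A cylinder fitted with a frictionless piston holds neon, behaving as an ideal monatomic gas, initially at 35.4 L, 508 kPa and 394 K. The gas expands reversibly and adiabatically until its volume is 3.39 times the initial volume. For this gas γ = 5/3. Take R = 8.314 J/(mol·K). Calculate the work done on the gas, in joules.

n = P₁V₁/(RT₁) = 508×35.4/(8.314×394) = 5.49 mol.
Adiabatic: TV^(γ−1) = const ⇒ T₂ = 394×(0.295)^0.667 = 175 K; PV^γ = const ⇒ P₂ = 66.4 kPa.
ΔU = nCvΔT = 5.49×12.5×(175−394) = -15000 J.
Q = 0 for an adiabatic process, so W = −ΔU = 15000 J.
Work done on the gas = −W_by = -15000 J.

-15000 J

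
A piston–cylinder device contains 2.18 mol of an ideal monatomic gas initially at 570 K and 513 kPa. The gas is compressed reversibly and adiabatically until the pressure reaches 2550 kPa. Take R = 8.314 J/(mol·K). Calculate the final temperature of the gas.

V₁ = nRT₁/P₁ = 2.18×8.314×570/513 = 20.1 L.
Adiabatic: T₂/T₁ = (P₂/P₁)^((γ−1)/γ) ⇒ T₂ = 570×(4.97)^0.400 = 1080 K; V₂ = 7.69 L.

1080 K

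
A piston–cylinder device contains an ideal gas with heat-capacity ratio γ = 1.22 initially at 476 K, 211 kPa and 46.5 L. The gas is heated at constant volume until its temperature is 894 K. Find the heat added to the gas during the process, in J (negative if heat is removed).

39200 J

n = P₁V₁/(RT₁) = 211×46.5/(8.314×476) = 2.48 mol.
Isochoric: V stays 46.5 L; P/T = const ⇒ T₂ = 894 K, P₂ = 396 kPa.
W = 0 (no volume change).
ΔU = nCvΔT = 2.48×37.8×(894−476) = 39200 J.
Q = ΔU = 39200 J.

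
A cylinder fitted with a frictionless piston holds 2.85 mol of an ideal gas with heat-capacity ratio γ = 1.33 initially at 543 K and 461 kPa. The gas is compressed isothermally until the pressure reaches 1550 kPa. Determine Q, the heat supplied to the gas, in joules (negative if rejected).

-15600 J

V₁ = nRT₁/P₁ = 2.85×8.314×543/461 = 27.9 L.
Isothermal: T stays 543 K; PV = const ⇒ V₂ = 8.30 L, P₂ = 1550 kPa.
ΔU = 0 (ideal gas, T constant).
W = nRT ln(V₂/V₁) = 2.85×8.314×543×ln(0.297) = -15600 J.
Q = ΔU + W = -15600 J.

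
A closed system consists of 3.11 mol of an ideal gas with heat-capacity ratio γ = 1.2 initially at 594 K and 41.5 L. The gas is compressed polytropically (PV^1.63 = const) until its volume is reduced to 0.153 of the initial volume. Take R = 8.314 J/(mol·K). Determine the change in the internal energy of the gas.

P₁ = nRT₁/V₁ = 3.11×8.314×594/41.5 = 370 kPa.
Polytropic n=1.63: T₂ = T₁(V₁/V₂)^(n−1) = 594×(6.54)^0.63 = 1940 K; P₂ = P₁(V₁/V₂)^n = 7890 kPa.
For an ideal gas ΔU = nCvΔT with Cv = R/(γ−1) = 41.6 J/(mol·K).
ΔU = 3.11×41.6×(1940−594) = 174000 J.

174000 J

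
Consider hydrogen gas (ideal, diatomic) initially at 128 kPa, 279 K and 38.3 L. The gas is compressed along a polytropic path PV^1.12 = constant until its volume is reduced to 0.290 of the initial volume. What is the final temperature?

324 K

Polytropic n=1.12: T₂ = T₁(V₁/V₂)^(n−1) = 279×(3.45)^0.12 = 324 K; P₂ = P₁(V₁/V₂)^n = 512 kPa.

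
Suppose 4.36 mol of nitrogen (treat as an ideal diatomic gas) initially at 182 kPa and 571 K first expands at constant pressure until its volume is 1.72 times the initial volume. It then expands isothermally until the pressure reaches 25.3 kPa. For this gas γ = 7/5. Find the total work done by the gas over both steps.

V₁ = nRT₁/P₁ = 4.36×8.314×571/182 = 114 L.
Step 1 — Isobaric: P stays 182 kPa; V/T = const ⇒ T₂ = 982 K, V₂ = 196 L.
W = PΔV = 182×(196−114) kPa·L = 14900 J.
ΔU = nCvΔT = 4.36×20.8×(982−571) = 37300 J.
Q = ΔU + W = nCpΔT = 52200 J.
State after step 1: P = 182 kPa, V = 196 L, T = 982 K.
Step 2 — Isothermal: T stays 982 K; PV = const ⇒ V₂ = 1410 L, P₂ = 25.3 kPa.
ΔU = 0 (ideal gas, T constant).
W = nRT ln(V₂/V₁) = 4.36×8.314×982×ln(7.19) = 70200 J.
Q = ΔU + W = 70200 J.
Net over both steps: W = 85200 J, Q = 122000 J, ΔU = 37300 J.

85200 J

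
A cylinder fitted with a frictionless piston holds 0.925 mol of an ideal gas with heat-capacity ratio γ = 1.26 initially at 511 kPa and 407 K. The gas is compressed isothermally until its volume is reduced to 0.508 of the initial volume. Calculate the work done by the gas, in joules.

-2120 J

V₁ = nRT₁/P₁ = 0.925×8.314×407/511 = 6.13 L.
Isothermal: T stays 407 K; PV = const ⇒ V₂ = 3.11 L, P₂ = 1010 kPa.
W = nRT ln(V₂/V₁) = 0.925×8.314×407×ln(0.508) = -2120 J.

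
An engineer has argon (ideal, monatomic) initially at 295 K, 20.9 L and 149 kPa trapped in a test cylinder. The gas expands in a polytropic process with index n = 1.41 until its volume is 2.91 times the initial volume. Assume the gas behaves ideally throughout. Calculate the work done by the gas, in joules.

2690 J

n = P₁V₁/(RT₁) = 149×20.9/(8.314×295) = 1.27 mol.
Polytropic n=1.41: T₂ = T₁(V₁/V₂)^(n−1) = 295×(0.344)^0.41 = 190 K; P₂ = P₁(V₁/V₂)^n = 33.0 kPa.
W = (P₁V₁−P₂V₂)/(n−1) = (149×20.9−33.0×60.8)/0.41 = 2690 J.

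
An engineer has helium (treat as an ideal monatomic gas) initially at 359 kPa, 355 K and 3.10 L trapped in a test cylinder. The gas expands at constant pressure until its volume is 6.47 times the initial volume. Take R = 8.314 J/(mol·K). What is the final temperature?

2300 K

Isobaric: P stays 359 kPa; V/T = const ⇒ T₂ = 2300 K, V₂ = 20.1 L.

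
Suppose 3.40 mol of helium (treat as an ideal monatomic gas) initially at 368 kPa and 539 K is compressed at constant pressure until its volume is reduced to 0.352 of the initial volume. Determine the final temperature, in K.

V₁ = nRT₁/P₁ = 3.40×8.314×539/368 = 41.4 L.
Isobaric: P stays 368 kPa; V/T = const ⇒ T₂ = 190 K, V₂ = 14.6 L.

190 K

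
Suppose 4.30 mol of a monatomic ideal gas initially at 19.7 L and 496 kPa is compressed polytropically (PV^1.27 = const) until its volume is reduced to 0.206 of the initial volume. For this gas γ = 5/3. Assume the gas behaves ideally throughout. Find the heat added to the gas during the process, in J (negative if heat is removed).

-11500 J

T₁ = P₁V₁/(nR) = 496×19.7/(4.30×8.314) = 273 K.
Polytropic n=1.27: T₂ = T₁(V₁/V₂)^(n−1) = 273×(4.85)^0.27 = 419 K; P₂ = P₁(V₁/V₂)^n = 3690 kPa.
W = (P₁V₁−P₂V₂)/(n−1) = (496×19.7−3690×4.06)/0.27 = -19300 J.
ΔU = nCvΔT = 4.30×12.5×(419−273) = 7800 J.
Q = ΔU + W = -11500 J.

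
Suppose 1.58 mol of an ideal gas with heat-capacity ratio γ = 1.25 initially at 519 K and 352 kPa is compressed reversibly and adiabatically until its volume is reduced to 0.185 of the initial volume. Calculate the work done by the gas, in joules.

V₁ = nRT₁/P₁ = 1.58×8.314×519/352 = 19.4 L.
Adiabatic: TV^(γ−1) = const ⇒ T₂ = 519×(5.41)^0.250 = 791 K; PV^γ = const ⇒ P₂ = 2900 kPa.
ΔU = nCvΔT = 1.58×33.3×(791−519) = 14300 J.
Q = 0 for an adiabatic process, so W = −ΔU = -14300 J.

-14300 J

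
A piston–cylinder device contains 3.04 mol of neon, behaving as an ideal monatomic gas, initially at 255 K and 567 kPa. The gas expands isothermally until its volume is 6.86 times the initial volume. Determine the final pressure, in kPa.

82.7 kPa

V₁ = nRT₁/P₁ = 3.04×8.314×255/567 = 11.4 L.
Isothermal: T stays 255 K; PV = const ⇒ V₂ = 78.0 L, P₂ = 82.7 kPa.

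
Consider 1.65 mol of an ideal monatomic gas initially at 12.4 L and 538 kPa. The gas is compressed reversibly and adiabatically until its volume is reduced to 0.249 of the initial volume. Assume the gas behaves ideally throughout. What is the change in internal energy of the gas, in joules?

15300 J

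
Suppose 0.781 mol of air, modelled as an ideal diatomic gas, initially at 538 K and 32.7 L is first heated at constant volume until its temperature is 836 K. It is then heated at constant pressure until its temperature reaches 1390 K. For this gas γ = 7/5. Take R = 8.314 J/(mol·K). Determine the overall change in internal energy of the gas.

13800 J

P₁ = nRT₁/V₁ = 0.781×8.314×538/32.7 = 107 kPa.
Step 1 — Isochoric: V stays 32.7 L; P/T = const ⇒ T₂ = 836 K, P₂ = 166 kPa.
W = 0 (no volume change).
ΔU = nCvΔT = 0.781×20.8×(836−538) = 4840 J.
Q = ΔU = 4840 J.
State after step 1: P = 166 kPa, V = 32.7 L, T = 836 K.
Step 2 — Isobaric: P stays 166 kPa; V/T = const ⇒ T₂ = 1390 K, V₂ = 54.4 L.
W = PΔV = 166×(54.4−32.7) kPa·L = 3600 J.
ΔU = nCvΔT = 0.781×20.8×(1390−836) = 8990 J.
Q = ΔU + W = nCpΔT = 12600 J.
Net over both steps: W = 3600 J, Q = 17400 J, ΔU = 13800 J.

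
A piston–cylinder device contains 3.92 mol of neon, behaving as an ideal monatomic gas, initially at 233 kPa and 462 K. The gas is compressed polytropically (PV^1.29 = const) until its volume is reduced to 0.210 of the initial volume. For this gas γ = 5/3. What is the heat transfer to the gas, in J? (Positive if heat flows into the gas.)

-16800 J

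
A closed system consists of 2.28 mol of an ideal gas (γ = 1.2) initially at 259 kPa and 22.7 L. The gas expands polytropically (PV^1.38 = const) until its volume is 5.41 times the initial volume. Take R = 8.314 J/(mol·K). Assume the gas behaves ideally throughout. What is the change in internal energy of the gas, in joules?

-13900 J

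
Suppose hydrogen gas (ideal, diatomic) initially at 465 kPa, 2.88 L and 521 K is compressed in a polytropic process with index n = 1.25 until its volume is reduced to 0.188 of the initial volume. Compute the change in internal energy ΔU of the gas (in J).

n = P₁V₁/(RT₁) = 465×2.88/(8.314×521) = 0.309 mol.
Polytropic n=1.25: T₂ = T₁(V₁/V₂)^(n−1) = 521×(5.32)^0.25 = 791 K; P₂ = P₁(V₁/V₂)^n = 3760 kPa.
For an ideal gas ΔU = nCvΔT with Cv = (5/2)R = 20.8 J/(mol·K).
ΔU = 0.309×20.8×(791−521) = 1740 J.

1740 J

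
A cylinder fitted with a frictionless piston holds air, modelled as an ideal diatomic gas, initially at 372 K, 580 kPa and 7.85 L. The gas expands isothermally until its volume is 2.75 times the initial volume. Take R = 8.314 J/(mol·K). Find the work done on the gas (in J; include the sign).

-4610 J

n = P₁V₁/(RT₁) = 580×7.85/(8.314×372) = 1.47 mol.
Isothermal: T stays 372 K; PV = const ⇒ V₂ = 21.6 L, P₂ = 211 kPa.
W = nRT ln(V₂/V₁) = 1.47×8.314×372×ln(2.75) = 4610 J.
Work done on the gas = −W_by = -4610 J.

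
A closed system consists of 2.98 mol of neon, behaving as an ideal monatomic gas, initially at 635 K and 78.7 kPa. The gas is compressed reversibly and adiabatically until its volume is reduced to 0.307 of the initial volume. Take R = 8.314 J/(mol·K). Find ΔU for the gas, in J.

V₁ = nRT₁/P₁ = 2.98×8.314×635/78.7 = 200 L.
Adiabatic: TV^(γ−1) = const ⇒ T₂ = 635×(3.26)^0.667 = 1400 K; PV^γ = const ⇒ P₂ = 563 kPa.
For an ideal gas ΔU = nCvΔT with Cv = (3/2)R = 12.5 J/(mol·K).
ΔU = 2.98×12.5×(1400−635) = 28300 J.

28300 J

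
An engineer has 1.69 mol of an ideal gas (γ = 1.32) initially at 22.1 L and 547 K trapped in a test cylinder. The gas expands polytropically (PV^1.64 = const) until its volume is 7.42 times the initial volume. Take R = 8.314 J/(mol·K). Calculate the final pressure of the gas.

P₁ = nRT₁/V₁ = 1.69×8.314×547/22.1 = 348 kPa.
Polytropic n=1.64: T₂ = T₁(V₁/V₂)^(n−1) = 547×(0.135)^0.64 = 152 K; P₂ = P₁(V₁/V₂)^n = 13.0 kPa.

13.0 kPa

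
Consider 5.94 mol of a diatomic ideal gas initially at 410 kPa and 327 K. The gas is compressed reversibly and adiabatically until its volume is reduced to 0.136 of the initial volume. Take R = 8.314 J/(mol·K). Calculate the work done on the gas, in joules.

49300 J

V₁ = nRT₁/P₁ = 5.94×8.314×327/410 = 39.4 L.
Adiabatic: TV^(γ−1) = const ⇒ T₂ = 327×(7.35)^0.400 = 726 K; PV^γ = const ⇒ P₂ = 6700 kPa.
ΔU = nCvΔT = 5.94×20.8×(726−327) = 49300 J.
Q = 0 for an adiabatic process, so W = −ΔU = -49300 J.
Work done on the gas = −W_by = 49300 J.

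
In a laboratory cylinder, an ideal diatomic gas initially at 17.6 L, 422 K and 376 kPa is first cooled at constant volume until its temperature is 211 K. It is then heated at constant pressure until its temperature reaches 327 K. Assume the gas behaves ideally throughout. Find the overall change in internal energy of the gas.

n = P₁V₁/(RT₁) = 376×17.6/(8.314×422) = 1.89 mol.
Step 1 — Isochoric: V stays 17.6 L; P/T = const ⇒ T₂ = 211 K, P₂ = 188 kPa.
W = 0 (no volume change).
ΔU = nCvΔT = 1.89×20.8×(211−422) = -8270 J.
Q = ΔU = -8270 J.
State after step 1: P = 188 kPa, V = 17.6 L, T = 211 K.
Step 2 — Isobaric: P stays 188 kPa; V/T = const ⇒ T₂ = 327 K, V₂ = 27.3 L.
W = PΔV = 188×(27.3−17.6) kPa·L = 1820 J.
ΔU = nCvΔT = 1.89×20.8×(327−211) = 4550 J.
Q = ΔU + W = nCpΔT = 6370 J.
Net over both steps: W = 1820 J, Q = -1910 J, ΔU = -3720 J.

-3720 J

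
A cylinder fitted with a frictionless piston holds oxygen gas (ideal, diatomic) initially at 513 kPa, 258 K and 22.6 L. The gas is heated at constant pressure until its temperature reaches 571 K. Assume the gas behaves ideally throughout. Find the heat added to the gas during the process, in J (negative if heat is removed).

49200 J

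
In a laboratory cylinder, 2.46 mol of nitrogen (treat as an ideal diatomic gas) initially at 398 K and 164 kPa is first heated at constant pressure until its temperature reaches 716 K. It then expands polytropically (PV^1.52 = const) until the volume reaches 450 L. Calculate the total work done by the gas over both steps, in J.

22500 J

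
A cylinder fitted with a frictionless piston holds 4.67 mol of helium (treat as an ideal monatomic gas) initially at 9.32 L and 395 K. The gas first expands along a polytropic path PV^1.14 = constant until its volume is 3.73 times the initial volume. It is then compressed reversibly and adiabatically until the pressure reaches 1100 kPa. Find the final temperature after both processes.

510 K

P₁ = nRT₁/V₁ = 4.67×8.314×395/9.32 = 1650 kPa.
Step 1 — Polytropic n=1.14: T₂ = T₁(V₁/V₂)^(n−1) = 395×(0.268)^0.14 = 329 K; P₂ = P₁(V₁/V₂)^n = 367 kPa.
W = (P₁V₁−P₂V₂)/(n−1) = (1650×9.32−367×34.8)/0.14 = 18400 J.
ΔU = nCvΔT = 4.67×12.5×(329−395) = -3870 J.
Q = ΔU + W = 14600 J.
State after step 1: P = 367 kPa, V = 34.8 L, T = 329 K.
Step 2 — Adiabatic: T₂/T₁ = (P₂/P₁)^((γ−1)/γ) ⇒ T₂ = 329×(3.00)^0.400 = 510 K; V₂ = 18.0 L.
ΔU = nCvΔT = 4.67×12.5×(510−329) = 10600 J.
Q = 0 for an adiabatic process, so W = −ΔU = -10600 J.
Net over both steps: W = 7890 J, Q = 14600 J, ΔU = 6680 J.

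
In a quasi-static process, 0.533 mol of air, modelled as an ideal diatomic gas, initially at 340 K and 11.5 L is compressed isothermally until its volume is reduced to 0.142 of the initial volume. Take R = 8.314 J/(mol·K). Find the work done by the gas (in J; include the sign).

P₁ = nRT₁/V₁ = 0.533×8.314×340/11.5 = 131 kPa.
Isothermal: T stays 340 K; PV = const ⇒ V₂ = 1.63 L, P₂ = 923 kPa.
W = nRT ln(V₂/V₁) = 0.533×8.314×340×ln(0.142) = -2940 J.

-2940 J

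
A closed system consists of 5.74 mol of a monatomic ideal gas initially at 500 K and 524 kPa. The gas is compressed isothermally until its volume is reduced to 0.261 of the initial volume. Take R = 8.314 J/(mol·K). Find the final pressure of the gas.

2010 kPa

V₁ = nRT₁/P₁ = 5.74×8.314×500/524 = 45.5 L.
Isothermal: T stays 500 K; PV = const ⇒ V₂ = 11.9 L, P₂ = 2010 kPa.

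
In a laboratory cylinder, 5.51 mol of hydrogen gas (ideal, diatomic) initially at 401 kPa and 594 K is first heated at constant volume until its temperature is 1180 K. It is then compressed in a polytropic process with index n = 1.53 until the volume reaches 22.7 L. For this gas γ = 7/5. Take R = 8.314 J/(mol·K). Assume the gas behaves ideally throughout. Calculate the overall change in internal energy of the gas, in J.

V₁ = nRT₁/P₁ = 5.51×8.314×594/401 = 67.9 L.
Step 1 — Isochoric: V stays 67.9 L; P/T = const ⇒ T₂ = 1180 K, P₂ = 797 kPa.
W = 0 (no volume change).
ΔU = nCvΔT = 5.51×20.8×(1180−594) = 67100 J.
Q = ΔU = 67100 J.
State after step 1: P = 797 kPa, V = 67.9 L, T = 1180 K.
Step 2 — Polytropic n=1.53: T₂ = T₁(V₁/V₂)^(n−1) = 1180×(2.99)^0.53 = 2110 K; P₂ = P₁(V₁/V₂)^n = 4250 kPa.
W = (P₁V₁−P₂V₂)/(n−1) = (797×67.9−4250×22.7)/0.53 = -80200 J.
ΔU = nCvΔT = 5.51×20.8×(2110−1180) = 106000 J.
Q = ΔU + W = 26100 J.
Net over both steps: W = -80200 J, Q = 93200 J, ΔU = 173000 J.

173000 J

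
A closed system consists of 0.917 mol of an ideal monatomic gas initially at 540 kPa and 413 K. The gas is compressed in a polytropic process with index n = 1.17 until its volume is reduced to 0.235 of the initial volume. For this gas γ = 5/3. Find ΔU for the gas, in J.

V₁ = nRT₁/P₁ = 0.917×8.314×413/540 = 5.83 L.
Polytropic n=1.17: T₂ = T₁(V₁/V₂)^(n−1) = 413×(4.26)^0.17 = 528 K; P₂ = P₁(V₁/V₂)^n = 2940 kPa.
For an ideal gas ΔU = nCvΔT with Cv = (3/2)R = 12.5 J/(mol·K).
ΔU = 0.917×12.5×(528−413) = 1320 J.

1320 J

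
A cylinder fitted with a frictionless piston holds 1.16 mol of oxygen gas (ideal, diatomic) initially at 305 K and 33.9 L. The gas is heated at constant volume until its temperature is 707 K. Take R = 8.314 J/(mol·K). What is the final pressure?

201 kPa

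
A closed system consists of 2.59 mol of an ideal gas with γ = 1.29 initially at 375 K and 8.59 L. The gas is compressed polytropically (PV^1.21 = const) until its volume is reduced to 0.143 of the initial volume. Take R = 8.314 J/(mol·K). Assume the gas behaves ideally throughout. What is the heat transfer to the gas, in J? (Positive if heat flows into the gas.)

P₁ = nRT₁/V₁ = 2.59×8.314×375/8.59 = 940 kPa.
Polytropic n=1.21: T₂ = T₁(V₁/V₂)^(n−1) = 375×(6.99)^0.21 = 564 K; P₂ = P₁(V₁/V₂)^n = 9890 kPa.
W = (P₁V₁−P₂V₂)/(n−1) = (940×8.59−9890×1.23)/0.21 = -19400 J.
ΔU = nCvΔT = 2.59×28.7×(564−375) = 14000 J.
Q = ΔU + W = -5350 J.

-5350 J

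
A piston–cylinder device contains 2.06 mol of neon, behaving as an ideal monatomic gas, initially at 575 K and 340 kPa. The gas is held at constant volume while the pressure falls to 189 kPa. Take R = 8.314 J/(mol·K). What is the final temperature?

320 K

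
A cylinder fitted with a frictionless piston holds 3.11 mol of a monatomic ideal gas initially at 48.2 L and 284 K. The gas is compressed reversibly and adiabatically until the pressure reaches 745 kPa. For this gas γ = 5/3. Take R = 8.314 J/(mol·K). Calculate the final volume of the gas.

P₁ = nRT₁/V₁ = 3.11×8.314×284/48.2 = 152 kPa.
Adiabatic: T₂/T₁ = (P₂/P₁)^((γ−1)/γ) ⇒ T₂ = 284×(4.89)^0.400 = 536 K; V₂ = 18.6 L.

18.6 L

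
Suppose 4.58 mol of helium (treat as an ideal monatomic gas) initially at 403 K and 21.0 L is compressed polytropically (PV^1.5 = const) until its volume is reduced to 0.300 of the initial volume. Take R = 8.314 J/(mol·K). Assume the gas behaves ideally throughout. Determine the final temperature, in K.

736 K

P₁ = nRT₁/V₁ = 4.58×8.314×403/21.0 = 731 kPa.
Polytropic n=1.5: T₂ = T₁(V₁/V₂)^(n−1) = 403×(3.33)^0.50 = 736 K; P₂ = P₁(V₁/V₂)^n = 4450 kPa.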